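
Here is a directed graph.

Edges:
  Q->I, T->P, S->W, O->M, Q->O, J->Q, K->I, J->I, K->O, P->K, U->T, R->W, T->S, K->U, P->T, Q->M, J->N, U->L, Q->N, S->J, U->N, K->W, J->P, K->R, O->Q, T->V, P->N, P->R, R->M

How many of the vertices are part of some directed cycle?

A vertex is on a directed cycle iff it belongs to a strongly connected component of size ≥ 2 (or has a self-loop).
The vertices on cycles are {J, K, O, P, Q, S, T, U} — 8 in total.

8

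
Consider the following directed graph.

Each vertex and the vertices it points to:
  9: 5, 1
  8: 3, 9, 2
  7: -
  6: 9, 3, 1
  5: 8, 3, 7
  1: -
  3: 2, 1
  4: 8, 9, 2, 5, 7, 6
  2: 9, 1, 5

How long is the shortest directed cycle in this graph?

3

For each vertex v, BFS finds the shortest path from v back to v.
The shortest such closed walk is 5 → 8 → 2 → 5, length 3.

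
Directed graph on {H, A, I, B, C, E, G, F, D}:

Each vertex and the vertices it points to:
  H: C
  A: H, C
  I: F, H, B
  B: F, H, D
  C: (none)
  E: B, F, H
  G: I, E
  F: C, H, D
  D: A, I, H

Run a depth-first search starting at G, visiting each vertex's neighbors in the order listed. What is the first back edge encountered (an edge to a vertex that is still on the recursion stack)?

DFS from G (visiting each vertex's neighbors in the order listed); mark gray on enter, black on exit:
G gray
  I gray
    F gray
      C gray
      C black
      H gray
        H→C: C black — skip
      H black
      D gray
        A gray
          A→H: H black — skip
          A→C: C black — skip
        A black
        D→I: I is gray → back edge
First back edge: D → I.

D→I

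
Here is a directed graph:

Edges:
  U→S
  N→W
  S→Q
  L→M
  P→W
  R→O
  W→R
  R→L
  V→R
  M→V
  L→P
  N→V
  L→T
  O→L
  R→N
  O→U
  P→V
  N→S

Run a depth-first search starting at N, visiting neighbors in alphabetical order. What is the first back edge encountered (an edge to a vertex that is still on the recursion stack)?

DFS from N (visiting neighbors in alphabetical order); mark gray on enter, black on exit:
N gray
  S gray
    Q gray
    Q black
  S black
  V gray
    R gray
      L gray
        M gray
          M→V: V is gray → back edge
First back edge: M → V.

M->V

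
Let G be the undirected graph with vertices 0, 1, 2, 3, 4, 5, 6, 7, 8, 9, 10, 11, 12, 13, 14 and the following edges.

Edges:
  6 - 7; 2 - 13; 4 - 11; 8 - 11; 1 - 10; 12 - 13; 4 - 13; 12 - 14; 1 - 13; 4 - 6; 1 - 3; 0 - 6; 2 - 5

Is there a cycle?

No

DFS, tracking each vertex's parent; an edge to a visited non-parent vertex closes a cycle.
Start from 1:
visit 1 (parent –)
  visit 13 (parent 1)
    visit 4 (parent 13)
      4–13: parent, skip
      visit 11 (parent 4)
        visit 8 (parent 11)
          8–11: parent, skip
        11–4: parent, skip
      visit 6 (parent 4)
        visit 7 (parent 6)
          7–6: parent, skip
        6–4: parent, skip
        visit 0 (parent 6)
          0–6: parent, skip
    visit 12 (parent 13)
      visit 14 (parent 12)
        14–12: parent, skip
      12–13: parent, skip
    13–1: parent, skip
    visit 2 (parent 13)
      visit 5 (parent 2)
        5–2: parent, skip
      2–13: parent, skip
  visit 3 (parent 1)
    3–1: parent, skip
  visit 10 (parent 1)
    10–1: parent, skip
visit 9 (parent –)
No non-parent visited neighbor found — the graph is a forest.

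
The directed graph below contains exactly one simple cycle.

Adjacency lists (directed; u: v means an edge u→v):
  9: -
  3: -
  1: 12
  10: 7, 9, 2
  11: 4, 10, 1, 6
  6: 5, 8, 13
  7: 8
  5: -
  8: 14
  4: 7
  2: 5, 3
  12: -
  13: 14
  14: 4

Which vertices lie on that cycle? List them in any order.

DFS with gray/black marking from 4:
4 gray
  7 gray
    8 gray
      14 gray
        14→4: 4 is gray → back edge
Back edge closes the cycle 4 → 7 → 8 → 14 → 4; its vertices are {4, 7, 8, 14}.

4, 7, 8, 14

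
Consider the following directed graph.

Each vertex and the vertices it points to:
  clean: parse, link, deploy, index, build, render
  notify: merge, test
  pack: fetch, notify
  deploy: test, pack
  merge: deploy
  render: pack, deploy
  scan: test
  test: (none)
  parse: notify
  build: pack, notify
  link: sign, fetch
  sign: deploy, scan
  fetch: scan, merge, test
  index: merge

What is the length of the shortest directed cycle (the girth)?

4

For each vertex v, BFS finds the shortest path from v back to v.
The shortest such closed walk is pack → fetch → merge → deploy → pack, length 4.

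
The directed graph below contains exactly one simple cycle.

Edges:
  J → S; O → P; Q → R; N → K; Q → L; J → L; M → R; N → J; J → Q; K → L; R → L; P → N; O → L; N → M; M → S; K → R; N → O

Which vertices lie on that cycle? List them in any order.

N, O, P

DFS with gray/black marking from P:
P gray
  N gray
    M gray
      R gray
        L gray
        L black
      R black
      S gray
      S black
    M black
    O gray
      O→P: P is gray → back edge
Back edge closes the cycle P → N → O → P; its vertices are {N, O, P}.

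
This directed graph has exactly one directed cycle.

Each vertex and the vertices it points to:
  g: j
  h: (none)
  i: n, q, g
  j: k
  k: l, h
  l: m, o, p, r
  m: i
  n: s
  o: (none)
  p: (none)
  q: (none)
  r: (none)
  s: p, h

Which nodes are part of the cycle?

g, i, j, k, l, m

DFS with gray/black marking from k:
k gray
  l gray
    m gray
      i gray
        n gray
          s gray
            p gray
            p black
            h gray
            h black
          s black
        n black
        q gray
        q black
        g gray
          j gray
            j→k: k is gray → back edge
Back edge closes the cycle k → l → m → i → g → j → k; its vertices are {g, i, j, k, l, m}.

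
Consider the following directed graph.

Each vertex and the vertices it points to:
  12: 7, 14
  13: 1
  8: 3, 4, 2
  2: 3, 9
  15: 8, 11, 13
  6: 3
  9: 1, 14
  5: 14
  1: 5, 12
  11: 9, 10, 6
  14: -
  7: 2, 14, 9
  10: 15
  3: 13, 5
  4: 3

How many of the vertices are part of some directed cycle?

A vertex is on a directed cycle iff it belongs to a strongly connected component of size ≥ 2 (or has a self-loop).
The vertices on cycles are {1, 2, 3, 7, 9, 10, 11, 12, 13, 15} — 10 in total.

10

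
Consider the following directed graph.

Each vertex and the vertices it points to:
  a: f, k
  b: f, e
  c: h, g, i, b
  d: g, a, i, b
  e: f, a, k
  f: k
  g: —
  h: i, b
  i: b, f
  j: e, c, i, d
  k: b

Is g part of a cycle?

g lies on a cycle iff there is a path from g back to itself.
Exploring from g, it never reaches itself; equivalently, its strongly connected component is a singleton.

No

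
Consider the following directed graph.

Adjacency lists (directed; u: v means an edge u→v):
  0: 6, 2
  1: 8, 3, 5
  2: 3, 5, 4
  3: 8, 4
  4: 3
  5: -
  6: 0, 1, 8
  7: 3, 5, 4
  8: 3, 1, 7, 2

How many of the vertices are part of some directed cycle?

8

A vertex is on a directed cycle iff it belongs to a strongly connected component of size ≥ 2 (or has a self-loop).
The vertices on cycles are {0, 1, 2, 3, 4, 6, 7, 8} — 8 in total.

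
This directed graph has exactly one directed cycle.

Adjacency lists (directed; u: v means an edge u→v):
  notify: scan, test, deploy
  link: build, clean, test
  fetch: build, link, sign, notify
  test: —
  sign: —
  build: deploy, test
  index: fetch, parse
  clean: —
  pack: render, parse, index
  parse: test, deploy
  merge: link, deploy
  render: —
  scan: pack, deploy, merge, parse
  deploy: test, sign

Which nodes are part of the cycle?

DFS with gray/black marking from scan:
scan gray
  pack gray
    render gray
    render black
    parse gray
      test gray
      test black
      deploy gray
        deploy→test: test black — skip
        sign gray
        sign black
      deploy black
    parse black
    index gray
      fetch gray
        build gray
          build→deploy: deploy black — skip
          build→test: test black — skip
        build black
        link gray
          link→build: build black — skip
          clean gray
          clean black
          link→test: test black — skip
        link black
        fetch→sign: sign black — skip
        notify gray
          notify→scan: scan is gray → back edge
Back edge closes the cycle scan → pack → index → fetch → notify → scan; its vertices are {pack, scan, fetch, index, notify}.

pack, scan, fetch, index, notify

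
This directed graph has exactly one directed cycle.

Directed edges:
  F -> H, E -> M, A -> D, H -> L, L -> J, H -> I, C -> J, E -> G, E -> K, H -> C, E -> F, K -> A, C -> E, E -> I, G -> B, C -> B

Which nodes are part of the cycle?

DFS with gray/black marking from C:
C gray
  E gray
    F gray
      H gray
        H→C: C is gray → back edge
Back edge closes the cycle C → E → F → H → C; its vertices are {C, E, F, H}.

C, E, F, H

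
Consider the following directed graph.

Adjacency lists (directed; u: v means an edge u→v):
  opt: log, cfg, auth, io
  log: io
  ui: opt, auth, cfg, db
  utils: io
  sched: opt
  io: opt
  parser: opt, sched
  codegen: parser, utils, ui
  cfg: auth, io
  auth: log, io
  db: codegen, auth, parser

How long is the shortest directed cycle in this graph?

2

For each vertex v, BFS finds the shortest path from v back to v.
The shortest such closed walk is opt → io → opt, length 2.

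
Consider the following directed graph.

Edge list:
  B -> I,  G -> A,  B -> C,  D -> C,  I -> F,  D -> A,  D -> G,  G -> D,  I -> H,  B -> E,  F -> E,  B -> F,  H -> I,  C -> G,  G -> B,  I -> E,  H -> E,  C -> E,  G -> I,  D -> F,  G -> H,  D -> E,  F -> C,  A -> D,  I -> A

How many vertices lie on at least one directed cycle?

A vertex is on a directed cycle iff it belongs to a strongly connected component of size ≥ 2 (or has a self-loop).
The vertices on cycles are {A, B, C, D, F, G, H, I} — 8 in total.

8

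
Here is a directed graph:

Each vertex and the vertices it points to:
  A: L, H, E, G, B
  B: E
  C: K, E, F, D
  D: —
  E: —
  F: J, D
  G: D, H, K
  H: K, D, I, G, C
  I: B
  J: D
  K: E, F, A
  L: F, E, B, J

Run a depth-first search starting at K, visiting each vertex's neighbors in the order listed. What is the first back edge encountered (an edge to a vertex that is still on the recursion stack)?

DFS from K (visiting each vertex's neighbors in the order listed); mark gray on enter, black on exit:
K gray
  E gray
  E black
  F gray
    J gray
      D gray
      D black
    J black
    F→D: D black — skip
  F black
  A gray
    L gray
      L→F: F black — skip
      L→E: E black — skip
      B gray
        B→E: E black — skip
      B black
      L→J: J black — skip
    L black
    H gray
      H→K: K is gray → back edge
First back edge: H → K.

H→K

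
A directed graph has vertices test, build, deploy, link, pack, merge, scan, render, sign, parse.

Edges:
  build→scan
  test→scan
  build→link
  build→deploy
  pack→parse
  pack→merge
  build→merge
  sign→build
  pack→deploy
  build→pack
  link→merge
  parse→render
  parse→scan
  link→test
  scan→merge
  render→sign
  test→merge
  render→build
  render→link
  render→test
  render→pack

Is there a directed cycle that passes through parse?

Yes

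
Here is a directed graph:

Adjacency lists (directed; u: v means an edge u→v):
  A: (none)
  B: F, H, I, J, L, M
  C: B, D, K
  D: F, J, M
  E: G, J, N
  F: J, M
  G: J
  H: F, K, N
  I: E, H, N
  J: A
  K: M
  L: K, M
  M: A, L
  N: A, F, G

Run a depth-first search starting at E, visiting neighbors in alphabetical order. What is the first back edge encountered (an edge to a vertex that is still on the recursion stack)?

DFS from E (visiting neighbors in alphabetical order); mark gray on enter, black on exit:
E gray
  G gray
    J gray
      A gray
      A black
    J black
  G black
  E→J: J black — skip
  N gray
    N→A: A black — skip
    F gray
      F→J: J black — skip
      M gray
        M→A: A black — skip
        L gray
          K gray
            K→M: M is gray → back edge
First back edge: K → M.

K→M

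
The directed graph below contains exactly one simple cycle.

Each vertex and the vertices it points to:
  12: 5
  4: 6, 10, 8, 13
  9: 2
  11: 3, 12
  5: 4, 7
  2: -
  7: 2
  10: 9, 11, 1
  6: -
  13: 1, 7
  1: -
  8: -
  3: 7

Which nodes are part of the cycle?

DFS with gray/black marking from 4:
4 gray
  6 gray
  6 black
  10 gray
    9 gray
      2 gray
      2 black
    9 black
    11 gray
      3 gray
        7 gray
          7→2: 2 black — skip
        7 black
      3 black
      12 gray
        5 gray
          5→4: 4 is gray → back edge
Back edge closes the cycle 4 → 10 → 11 → 12 → 5 → 4; its vertices are {4, 5, 10, 11, 12}.

4, 5, 10, 11, 12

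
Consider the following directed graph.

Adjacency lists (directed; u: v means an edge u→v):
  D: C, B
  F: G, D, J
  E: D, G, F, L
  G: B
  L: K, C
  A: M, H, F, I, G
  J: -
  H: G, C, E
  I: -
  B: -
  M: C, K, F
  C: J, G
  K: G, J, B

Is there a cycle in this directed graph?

No

DFS with white/gray/black marking, starting from M:
M gray
  C gray
    J gray
    J black
    G gray
      B gray
      B black
    G black
  C black
  K gray
    K→G: G black — skip
    K→J: J black — skip
    K→B: B black — skip
  K black
  F gray
    F→G: G black — skip
    D gray
      D→C: C black — skip
      D→B: B black — skip
    D black
    F→J: J black — skip
  F black
M black
E gray
  E→D: D black — skip
  E→G: G black — skip
  E→F: F black — skip
  L gray
    L→K: K black — skip
    L→C: C black — skip
  L black
E black
A gray
  A→M: M black — skip
  H gray
    H→G: G black — skip
    H→C: C black — skip
    H→E: E black — skip
  H black
  A→F: F black — skip
  I gray
  I black
  A→G: G black — skip
A black
Every edge goes to a white or black vertex — no back edge, so the graph is acyclic.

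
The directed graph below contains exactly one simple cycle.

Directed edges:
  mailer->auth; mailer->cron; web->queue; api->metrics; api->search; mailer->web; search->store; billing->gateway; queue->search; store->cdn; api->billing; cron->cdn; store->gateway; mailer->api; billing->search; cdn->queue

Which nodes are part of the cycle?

DFS with gray/black marking from queue:
queue gray
  search gray
    store gray
      cdn gray
        cdn→queue: queue is gray → back edge
Back edge closes the cycle queue → search → store → cdn → queue; its vertices are {cdn, queue, store, search}.

cdn, queue, store, search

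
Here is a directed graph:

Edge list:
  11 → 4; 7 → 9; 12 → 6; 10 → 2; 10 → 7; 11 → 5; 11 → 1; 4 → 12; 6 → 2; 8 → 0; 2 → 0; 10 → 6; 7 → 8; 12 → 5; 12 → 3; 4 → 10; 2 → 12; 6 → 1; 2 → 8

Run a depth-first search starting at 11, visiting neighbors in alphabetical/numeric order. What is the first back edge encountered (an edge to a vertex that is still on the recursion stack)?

DFS from 11 (visiting neighbors in alphabetical/numeric order); mark gray on enter, black on exit:
11 gray
  1 gray
  1 black
  4 gray
    10 gray
      2 gray
        0 gray
        0 black
        8 gray
          8→0: 0 black — skip
        8 black
        12 gray
          3 gray
          3 black
          5 gray
          5 black
          6 gray
            6→1: 1 black — skip
            6→2: 2 is gray → back edge
First back edge: 6 → 2.

6->2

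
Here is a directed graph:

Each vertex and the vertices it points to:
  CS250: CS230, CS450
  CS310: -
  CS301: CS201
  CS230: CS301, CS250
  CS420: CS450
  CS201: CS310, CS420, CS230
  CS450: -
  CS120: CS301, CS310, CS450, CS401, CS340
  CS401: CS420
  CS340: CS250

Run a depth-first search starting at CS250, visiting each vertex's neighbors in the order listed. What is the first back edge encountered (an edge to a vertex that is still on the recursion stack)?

CS201->CS230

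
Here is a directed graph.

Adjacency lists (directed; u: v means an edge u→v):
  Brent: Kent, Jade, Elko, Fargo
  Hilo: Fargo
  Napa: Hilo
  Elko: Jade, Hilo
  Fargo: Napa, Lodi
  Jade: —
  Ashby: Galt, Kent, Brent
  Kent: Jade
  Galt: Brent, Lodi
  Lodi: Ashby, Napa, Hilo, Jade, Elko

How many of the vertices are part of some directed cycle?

A vertex is on a directed cycle iff it belongs to a strongly connected component of size ≥ 2 (or has a self-loop).
The vertices on cycles are {Elko, Galt, Hilo, Lodi, Napa, Ashby, Brent, Fargo} — 8 in total.

8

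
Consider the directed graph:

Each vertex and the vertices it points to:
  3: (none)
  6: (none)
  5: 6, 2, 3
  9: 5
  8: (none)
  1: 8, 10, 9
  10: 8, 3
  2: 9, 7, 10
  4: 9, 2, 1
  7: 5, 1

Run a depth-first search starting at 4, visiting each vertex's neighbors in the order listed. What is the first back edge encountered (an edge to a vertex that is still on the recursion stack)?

2→9

DFS from 4 (visiting each vertex's neighbors in the order listed); mark gray on enter, black on exit:
4 gray
  9 gray
    5 gray
      6 gray
      6 black
      2 gray
        2→9: 9 is gray → back edge
First back edge: 2 → 9.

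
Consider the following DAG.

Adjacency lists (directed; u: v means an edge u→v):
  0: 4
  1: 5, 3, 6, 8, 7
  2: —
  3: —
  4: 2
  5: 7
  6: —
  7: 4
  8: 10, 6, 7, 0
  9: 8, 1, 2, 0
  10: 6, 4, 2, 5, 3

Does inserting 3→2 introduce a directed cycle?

Adding 3→2 creates a cycle iff 2 can already reach 3.
Explore from 2: no path reaches 3. The graph stays acyclic.

No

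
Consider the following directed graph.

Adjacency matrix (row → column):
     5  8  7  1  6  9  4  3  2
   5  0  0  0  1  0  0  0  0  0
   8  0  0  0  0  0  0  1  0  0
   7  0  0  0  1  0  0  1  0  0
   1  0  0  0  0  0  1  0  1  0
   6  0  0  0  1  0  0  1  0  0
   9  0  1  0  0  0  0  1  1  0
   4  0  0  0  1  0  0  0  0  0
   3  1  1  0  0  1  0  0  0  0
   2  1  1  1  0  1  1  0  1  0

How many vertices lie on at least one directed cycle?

A vertex is on a directed cycle iff it belongs to a strongly connected component of size ≥ 2 (or has a self-loop).
The vertices on cycles are {1, 3, 4, 5, 6, 8, 9} — 7 in total.

7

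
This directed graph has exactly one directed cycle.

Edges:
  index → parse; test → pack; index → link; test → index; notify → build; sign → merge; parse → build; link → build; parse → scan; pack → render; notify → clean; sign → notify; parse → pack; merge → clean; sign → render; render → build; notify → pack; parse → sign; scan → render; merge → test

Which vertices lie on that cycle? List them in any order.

sign, test, index, merge, parse

DFS with gray/black marking from sign:
sign gray
  merge gray
    clean gray
    clean black
    test gray
      index gray
        link gray
          build gray
          build black
        link black
        parse gray
          parse→sign: sign is gray → back edge
Back edge closes the cycle sign → merge → test → index → parse → sign; its vertices are {sign, test, index, merge, parse}.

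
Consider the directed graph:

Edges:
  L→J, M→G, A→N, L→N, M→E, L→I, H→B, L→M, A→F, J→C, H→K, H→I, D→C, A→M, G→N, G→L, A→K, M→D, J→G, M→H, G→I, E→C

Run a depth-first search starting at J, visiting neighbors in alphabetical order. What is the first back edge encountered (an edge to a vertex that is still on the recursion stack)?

L→J

DFS from J (visiting neighbors in alphabetical order); mark gray on enter, black on exit:
J gray
  C gray
  C black
  G gray
    I gray
    I black
    L gray
      L→I: I black — skip
      L→J: J is gray → back edge
First back edge: L → J.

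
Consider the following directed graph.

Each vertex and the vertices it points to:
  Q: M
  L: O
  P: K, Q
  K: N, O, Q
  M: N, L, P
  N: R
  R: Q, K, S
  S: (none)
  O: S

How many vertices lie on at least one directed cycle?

6

A vertex is on a directed cycle iff it belongs to a strongly connected component of size ≥ 2 (or has a self-loop).
The vertices on cycles are {K, M, N, P, Q, R} — 6 in total.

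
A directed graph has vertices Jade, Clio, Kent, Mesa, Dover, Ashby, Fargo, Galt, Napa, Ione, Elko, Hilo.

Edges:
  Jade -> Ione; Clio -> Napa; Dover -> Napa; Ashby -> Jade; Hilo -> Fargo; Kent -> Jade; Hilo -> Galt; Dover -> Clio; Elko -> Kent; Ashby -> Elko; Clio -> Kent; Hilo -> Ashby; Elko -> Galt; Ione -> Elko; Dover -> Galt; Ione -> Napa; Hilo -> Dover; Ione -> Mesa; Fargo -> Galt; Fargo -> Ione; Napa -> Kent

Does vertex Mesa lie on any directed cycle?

Mesa lies on a cycle iff there is a path from Mesa back to itself.
Exploring from Mesa, it never reaches itself; equivalently, its strongly connected component is a singleton.

No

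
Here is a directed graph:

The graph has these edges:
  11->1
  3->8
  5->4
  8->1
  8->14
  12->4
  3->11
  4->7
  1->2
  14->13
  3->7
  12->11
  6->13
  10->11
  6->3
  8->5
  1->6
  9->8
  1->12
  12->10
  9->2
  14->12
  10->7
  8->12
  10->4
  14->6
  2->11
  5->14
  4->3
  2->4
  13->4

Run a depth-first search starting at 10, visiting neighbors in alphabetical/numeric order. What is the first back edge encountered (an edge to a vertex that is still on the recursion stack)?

2->4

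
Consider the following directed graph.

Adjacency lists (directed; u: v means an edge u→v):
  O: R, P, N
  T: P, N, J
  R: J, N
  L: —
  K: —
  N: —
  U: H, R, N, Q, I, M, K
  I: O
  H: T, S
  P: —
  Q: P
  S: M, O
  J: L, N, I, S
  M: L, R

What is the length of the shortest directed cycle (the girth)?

For each vertex v, BFS finds the shortest path from v back to v.
The shortest such closed walk is S → O → R → J → S, length 4.

4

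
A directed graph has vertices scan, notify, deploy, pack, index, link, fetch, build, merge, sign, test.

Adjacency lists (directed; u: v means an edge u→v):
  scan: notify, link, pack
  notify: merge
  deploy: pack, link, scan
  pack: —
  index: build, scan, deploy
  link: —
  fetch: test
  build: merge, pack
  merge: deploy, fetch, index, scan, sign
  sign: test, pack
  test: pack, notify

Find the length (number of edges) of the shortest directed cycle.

3

For each vertex v, BFS finds the shortest path from v back to v.
The shortest such closed walk is merge → index → build → merge, length 3.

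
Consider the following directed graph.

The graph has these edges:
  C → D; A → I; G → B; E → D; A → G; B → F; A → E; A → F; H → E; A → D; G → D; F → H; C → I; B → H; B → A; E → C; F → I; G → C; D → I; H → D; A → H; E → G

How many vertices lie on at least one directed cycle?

A vertex is on a directed cycle iff it belongs to a strongly connected component of size ≥ 2 (or has a self-loop).
The vertices on cycles are {A, B, E, F, G, H} — 6 in total.

6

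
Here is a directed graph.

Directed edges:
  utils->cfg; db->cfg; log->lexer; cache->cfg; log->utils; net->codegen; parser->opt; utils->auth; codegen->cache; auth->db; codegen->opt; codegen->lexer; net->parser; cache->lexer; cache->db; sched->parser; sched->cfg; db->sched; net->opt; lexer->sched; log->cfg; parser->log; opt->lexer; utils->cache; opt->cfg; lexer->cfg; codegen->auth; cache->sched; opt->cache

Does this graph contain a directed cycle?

DFS with white/gray/black marking, starting from sched:
sched gray
  parser gray
    log gray
      utils gray
        auth gray
          db gray
            cfg gray
            cfg black
            db→sched: sched is gray → back edge
Back edge found, so a cycle exists: sched → parser → log → utils → auth → db → sched.

Yes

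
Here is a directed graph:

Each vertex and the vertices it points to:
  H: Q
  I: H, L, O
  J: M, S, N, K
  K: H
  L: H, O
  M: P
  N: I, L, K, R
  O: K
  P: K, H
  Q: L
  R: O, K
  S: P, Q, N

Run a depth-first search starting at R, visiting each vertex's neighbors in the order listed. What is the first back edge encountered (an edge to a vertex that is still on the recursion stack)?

L→H

DFS from R (visiting each vertex's neighbors in the order listed); mark gray on enter, black on exit:
R gray
  O gray
    K gray
      H gray
        Q gray
          L gray
            L→H: H is gray → back edge
First back edge: L → H.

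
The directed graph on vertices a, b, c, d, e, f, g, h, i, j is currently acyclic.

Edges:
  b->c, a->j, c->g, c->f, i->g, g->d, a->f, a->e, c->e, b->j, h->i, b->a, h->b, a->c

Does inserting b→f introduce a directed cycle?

No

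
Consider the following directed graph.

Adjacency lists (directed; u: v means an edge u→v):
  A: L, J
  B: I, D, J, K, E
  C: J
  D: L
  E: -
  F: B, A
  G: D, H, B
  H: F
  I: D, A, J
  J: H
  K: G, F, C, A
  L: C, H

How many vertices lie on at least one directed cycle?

11

A vertex is on a directed cycle iff it belongs to a strongly connected component of size ≥ 2 (or has a self-loop).
The vertices on cycles are {A, B, C, D, F, G, H, I, J, K, L} — 11 in total.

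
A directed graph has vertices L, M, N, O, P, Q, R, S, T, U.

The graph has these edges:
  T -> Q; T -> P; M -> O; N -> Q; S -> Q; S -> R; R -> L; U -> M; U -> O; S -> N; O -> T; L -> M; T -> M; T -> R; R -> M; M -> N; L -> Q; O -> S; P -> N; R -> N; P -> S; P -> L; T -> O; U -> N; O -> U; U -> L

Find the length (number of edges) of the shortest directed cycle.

For each vertex v, BFS finds the shortest path from v back to v.
The shortest such closed walk is O → T → O, length 2.

2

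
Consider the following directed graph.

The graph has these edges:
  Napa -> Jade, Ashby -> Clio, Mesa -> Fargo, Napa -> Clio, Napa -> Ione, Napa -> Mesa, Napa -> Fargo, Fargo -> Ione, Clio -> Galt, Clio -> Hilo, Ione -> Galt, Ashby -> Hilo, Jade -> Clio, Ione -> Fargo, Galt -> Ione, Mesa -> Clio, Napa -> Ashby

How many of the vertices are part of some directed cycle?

A vertex is on a directed cycle iff it belongs to a strongly connected component of size ≥ 2 (or has a self-loop).
The vertices on cycles are {Galt, Ione, Fargo} — 3 in total.

3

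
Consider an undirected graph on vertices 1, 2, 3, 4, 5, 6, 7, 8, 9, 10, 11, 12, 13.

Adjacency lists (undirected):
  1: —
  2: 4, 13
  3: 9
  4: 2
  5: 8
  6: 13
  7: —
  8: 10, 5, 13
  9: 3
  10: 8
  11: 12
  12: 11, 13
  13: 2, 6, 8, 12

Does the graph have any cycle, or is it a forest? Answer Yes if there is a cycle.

No

DFS, tracking each vertex's parent; an edge to a visited non-parent vertex closes a cycle.
Start from 1:
visit 1 (parent –)
visit 2 (parent –)
  visit 4 (parent 2)
    4–2: parent, skip
  visit 13 (parent 2)
    13–2: parent, skip
    visit 6 (parent 13)
      6–13: parent, skip
    visit 8 (parent 13)
      visit 10 (parent 8)
        10–8: parent, skip
      visit 5 (parent 8)
        5–8: parent, skip
      8–13: parent, skip
    visit 12 (parent 13)
      visit 11 (parent 12)
        11–12: parent, skip
      12–13: parent, skip
visit 3 (parent –)
  visit 9 (parent 3)
    9–3: parent, skip
visit 7 (parent –)
No non-parent visited neighbor found — the graph is a forest.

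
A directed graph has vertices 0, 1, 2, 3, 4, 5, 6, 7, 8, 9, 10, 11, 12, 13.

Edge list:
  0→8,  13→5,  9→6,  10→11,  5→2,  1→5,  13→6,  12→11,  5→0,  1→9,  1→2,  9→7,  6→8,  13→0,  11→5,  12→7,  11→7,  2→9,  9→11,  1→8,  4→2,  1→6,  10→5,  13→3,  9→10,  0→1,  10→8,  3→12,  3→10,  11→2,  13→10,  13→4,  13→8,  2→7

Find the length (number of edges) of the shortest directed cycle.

For each vertex v, BFS finds the shortest path from v back to v.
The shortest such closed walk is 0 → 1 → 5 → 0, length 3.

3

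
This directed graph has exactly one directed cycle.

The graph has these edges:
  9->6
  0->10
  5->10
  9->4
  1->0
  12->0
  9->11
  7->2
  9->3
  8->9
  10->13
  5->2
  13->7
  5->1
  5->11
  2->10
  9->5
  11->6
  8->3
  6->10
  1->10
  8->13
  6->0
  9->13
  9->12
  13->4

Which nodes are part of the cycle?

2, 7, 10, 13

DFS with gray/black marking from 13:
13 gray
  4 gray
  4 black
  7 gray
    2 gray
      10 gray
        10→13: 13 is gray → back edge
Back edge closes the cycle 13 → 7 → 2 → 10 → 13; its vertices are {2, 7, 10, 13}.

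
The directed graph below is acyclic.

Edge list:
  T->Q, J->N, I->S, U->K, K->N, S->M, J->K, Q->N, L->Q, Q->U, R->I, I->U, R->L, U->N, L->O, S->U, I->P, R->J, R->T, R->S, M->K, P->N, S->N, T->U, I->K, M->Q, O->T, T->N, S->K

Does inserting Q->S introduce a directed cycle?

Yes

Adding Q→S creates a cycle iff S can already reach Q.
Path from S: S → M → Q.
So S → … → Q → S is a cycle.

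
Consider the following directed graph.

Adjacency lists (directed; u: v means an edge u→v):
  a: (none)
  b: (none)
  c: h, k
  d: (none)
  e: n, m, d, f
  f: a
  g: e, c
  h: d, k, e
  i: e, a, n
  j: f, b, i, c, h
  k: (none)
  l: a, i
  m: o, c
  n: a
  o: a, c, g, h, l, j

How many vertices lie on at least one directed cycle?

A vertex is on a directed cycle iff it belongs to a strongly connected component of size ≥ 2 (or has a self-loop).
The vertices on cycles are {c, e, g, h, i, j, l, m, o} — 9 in total.

9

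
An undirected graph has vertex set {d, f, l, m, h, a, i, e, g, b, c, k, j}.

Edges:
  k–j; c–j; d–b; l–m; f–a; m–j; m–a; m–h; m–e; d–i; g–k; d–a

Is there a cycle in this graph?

DFS, tracking each vertex's parent; an edge to a visited non-parent vertex closes a cycle.
Start from d:
visit d (parent –)
  visit b (parent d)
    b–d: parent, skip
  visit a (parent d)
    visit m (parent a)
      visit j (parent m)
        visit c (parent j)
          c–j: parent, skip
        visit k (parent j)
          visit g (parent k)
            g–k: parent, skip
          k–j: parent, skip
        j–m: parent, skip
      visit h (parent m)
        h–m: parent, skip
      visit e (parent m)
        e–m: parent, skip
      m–a: parent, skip
      visit l (parent m)
        l–m: parent, skip
    a–d: parent, skip
    visit f (parent a)
      f–a: parent, skip
  visit i (parent d)
    i–d: parent, skip
No non-parent visited neighbor found — the graph is a forest.

No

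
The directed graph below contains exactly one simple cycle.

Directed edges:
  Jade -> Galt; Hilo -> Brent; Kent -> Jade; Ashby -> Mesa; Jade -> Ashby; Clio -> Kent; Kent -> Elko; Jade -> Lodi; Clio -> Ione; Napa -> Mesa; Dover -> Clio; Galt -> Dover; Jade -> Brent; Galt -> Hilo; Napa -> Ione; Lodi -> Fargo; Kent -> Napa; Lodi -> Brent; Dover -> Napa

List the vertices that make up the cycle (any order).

DFS with gray/black marking from Kent:
Kent gray
  Elko gray
  Elko black
  Jade gray
    Ashby gray
      Mesa gray
      Mesa black
    Ashby black
    Brent gray
    Brent black
    Lodi gray
      Lodi→Brent: Brent black — skip
      Fargo gray
      Fargo black
    Lodi black
    Galt gray
      Dover gray
        Clio gray
          Ione gray
          Ione black
          Clio→Kent: Kent is gray → back edge
Back edge closes the cycle Kent → Jade → Galt → Dover → Clio → Kent; its vertices are {Clio, Galt, Jade, Kent, Dover}.

Clio, Galt, Jade, Kent, Dover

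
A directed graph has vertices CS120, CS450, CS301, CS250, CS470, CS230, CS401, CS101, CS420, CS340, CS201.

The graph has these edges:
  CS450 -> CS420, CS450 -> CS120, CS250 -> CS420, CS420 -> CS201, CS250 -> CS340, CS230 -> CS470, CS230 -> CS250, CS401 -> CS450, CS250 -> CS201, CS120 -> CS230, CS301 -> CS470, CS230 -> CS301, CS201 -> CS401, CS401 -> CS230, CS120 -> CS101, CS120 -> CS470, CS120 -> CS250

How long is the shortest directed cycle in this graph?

For each vertex v, BFS finds the shortest path from v back to v.
The shortest such closed walk is CS450 → CS420 → CS201 → CS401 → CS450, length 4.

4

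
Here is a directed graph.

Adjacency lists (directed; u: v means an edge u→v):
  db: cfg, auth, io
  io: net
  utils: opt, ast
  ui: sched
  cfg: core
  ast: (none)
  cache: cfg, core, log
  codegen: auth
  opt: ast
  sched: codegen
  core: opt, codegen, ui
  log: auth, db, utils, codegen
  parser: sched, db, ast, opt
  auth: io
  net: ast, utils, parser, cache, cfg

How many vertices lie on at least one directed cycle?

12

A vertex is on a directed cycle iff it belongs to a strongly connected component of size ≥ 2 (or has a self-loop).
The vertices on cycles are {db, io, ui, cfg, log, net, auth, core, cache, sched, parser, codegen} — 12 in total.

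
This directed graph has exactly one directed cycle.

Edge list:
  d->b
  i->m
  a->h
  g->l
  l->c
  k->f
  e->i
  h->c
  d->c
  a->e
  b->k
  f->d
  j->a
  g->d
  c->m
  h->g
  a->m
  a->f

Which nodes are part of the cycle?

b, d, f, k

DFS with gray/black marking from f:
f gray
  d gray
    c gray
      m gray
      m black
    c black
    b gray
      k gray
        k→f: f is gray → back edge
Back edge closes the cycle f → d → b → k → f; its vertices are {b, d, f, k}.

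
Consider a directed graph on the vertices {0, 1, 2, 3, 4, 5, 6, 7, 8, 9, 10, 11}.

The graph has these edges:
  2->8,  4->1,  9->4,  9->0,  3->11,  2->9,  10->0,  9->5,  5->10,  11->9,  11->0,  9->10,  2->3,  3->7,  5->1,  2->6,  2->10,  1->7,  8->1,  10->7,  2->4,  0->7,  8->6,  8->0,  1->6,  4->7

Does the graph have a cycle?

DFS with white/gray/black marking, starting from 5:
5 gray
  1 gray
    7 gray
    7 black
    6 gray
    6 black
  1 black
  10 gray
    0 gray
      0→7: 7 black — skip
    0 black
    10→7: 7 black — skip
  10 black
5 black
2 gray
  3 gray
    11 gray
      9 gray
        9→5: 5 black — skip
        4 gray
          4→7: 7 black — skip
          4→1: 1 black — skip
        4 black
        9→0: 0 black — skip
        9→10: 10 black — skip
      9 black
      11→0: 0 black — skip
    11 black
    3→7: 7 black — skip
  3 black
  2→6: 6 black — skip
  2→10: 10 black — skip
  2→4: 4 black — skip
  8 gray
    8→0: 0 black — skip
    8→1: 1 black — skip
    8→6: 6 black — skip
  8 black
  2→9: 9 black — skip
2 black
Every edge goes to a white or black vertex — no back edge, so the graph is acyclic.

No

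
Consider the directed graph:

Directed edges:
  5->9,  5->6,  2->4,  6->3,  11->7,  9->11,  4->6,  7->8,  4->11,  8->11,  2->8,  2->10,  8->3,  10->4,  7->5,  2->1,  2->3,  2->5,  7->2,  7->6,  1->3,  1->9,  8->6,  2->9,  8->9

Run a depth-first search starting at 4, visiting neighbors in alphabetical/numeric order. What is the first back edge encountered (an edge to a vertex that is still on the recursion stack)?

9→11

DFS from 4 (visiting neighbors in alphabetical/numeric order); mark gray on enter, black on exit:
4 gray
  6 gray
    3 gray
    3 black
  6 black
  11 gray
    7 gray
      2 gray
        1 gray
          1→3: 3 black — skip
          9 gray
            9→11: 11 is gray → back edge
First back edge: 9 → 11.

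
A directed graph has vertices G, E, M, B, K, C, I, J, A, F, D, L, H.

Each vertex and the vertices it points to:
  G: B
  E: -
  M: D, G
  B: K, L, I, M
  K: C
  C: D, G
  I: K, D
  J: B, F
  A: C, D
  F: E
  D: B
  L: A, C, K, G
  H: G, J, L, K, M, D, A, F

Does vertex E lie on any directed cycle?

E lies on a cycle iff there is a path from E back to itself.
Exploring from E, it never reaches itself; equivalently, its strongly connected component is a singleton.

No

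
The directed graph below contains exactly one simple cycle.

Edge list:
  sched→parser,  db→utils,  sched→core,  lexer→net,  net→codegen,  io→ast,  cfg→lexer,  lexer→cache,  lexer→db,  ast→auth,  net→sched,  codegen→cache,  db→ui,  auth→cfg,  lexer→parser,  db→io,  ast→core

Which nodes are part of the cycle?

db, io, ast, cfg, auth, lexer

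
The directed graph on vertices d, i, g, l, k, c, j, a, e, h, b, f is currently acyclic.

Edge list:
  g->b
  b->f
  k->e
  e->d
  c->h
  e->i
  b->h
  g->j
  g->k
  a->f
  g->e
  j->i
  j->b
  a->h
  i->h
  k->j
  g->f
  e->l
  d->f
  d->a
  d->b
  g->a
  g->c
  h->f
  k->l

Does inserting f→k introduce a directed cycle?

Yes

Adding f→k creates a cycle iff k can already reach f.
Path from k: k → e → d → f.
So k → … → f → k is a cycle.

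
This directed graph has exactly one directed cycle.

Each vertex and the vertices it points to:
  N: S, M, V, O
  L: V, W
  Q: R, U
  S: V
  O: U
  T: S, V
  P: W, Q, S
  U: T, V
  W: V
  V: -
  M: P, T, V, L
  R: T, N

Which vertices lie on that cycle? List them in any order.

DFS with gray/black marking from R:
R gray
  T gray
    S gray
      V gray
      V black
    S black
    T→V: V black — skip
  T black
  N gray
    N→S: S black — skip
    M gray
      P gray
        W gray
          W→V: V black — skip
        W black
        Q gray
          Q→R: R is gray → back edge
Back edge closes the cycle R → N → M → P → Q → R; its vertices are {M, N, P, Q, R}.

M, N, P, Q, R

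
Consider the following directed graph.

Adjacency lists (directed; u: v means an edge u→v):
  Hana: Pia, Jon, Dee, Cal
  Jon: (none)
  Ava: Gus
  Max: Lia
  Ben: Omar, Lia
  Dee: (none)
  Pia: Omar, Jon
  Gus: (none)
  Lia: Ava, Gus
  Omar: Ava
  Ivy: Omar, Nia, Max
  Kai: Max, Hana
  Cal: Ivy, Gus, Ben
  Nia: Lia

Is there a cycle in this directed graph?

No

DFS with white/gray/black marking, starting from Hana:
Hana gray
  Pia gray
    Omar gray
      Ava gray
        Gus gray
        Gus black
      Ava black
    Omar black
    Jon gray
    Jon black
  Pia black
  Hana→Jon: Jon black — skip
  Dee gray
  Dee black
  Cal gray
    Ivy gray
      Ivy→Omar: Omar black — skip
      Nia gray
        Lia gray
          Lia→Ava: Ava black — skip
          Lia→Gus: Gus black — skip
        Lia black
      Nia black
      Max gray
        Max→Lia: Lia black — skip
      Max black
    Ivy black
    Cal→Gus: Gus black — skip
    Ben gray
      Ben→Omar: Omar black — skip
      Ben→Lia: Lia black — skip
    Ben black
  Cal black
Hana black
Kai gray
  Kai→Max: Max black — skip
  Kai→Hana: Hana black — skip
Kai black
Every edge goes to a white or black vertex — no back edge, so the graph is acyclic.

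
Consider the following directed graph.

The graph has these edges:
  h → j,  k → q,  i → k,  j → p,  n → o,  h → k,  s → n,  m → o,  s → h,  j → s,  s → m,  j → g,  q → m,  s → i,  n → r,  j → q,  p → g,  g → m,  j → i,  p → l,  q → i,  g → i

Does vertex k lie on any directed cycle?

k is on a cycle iff k can reach itself via ≥1 edge.
k → q → i → k — yes.

Yes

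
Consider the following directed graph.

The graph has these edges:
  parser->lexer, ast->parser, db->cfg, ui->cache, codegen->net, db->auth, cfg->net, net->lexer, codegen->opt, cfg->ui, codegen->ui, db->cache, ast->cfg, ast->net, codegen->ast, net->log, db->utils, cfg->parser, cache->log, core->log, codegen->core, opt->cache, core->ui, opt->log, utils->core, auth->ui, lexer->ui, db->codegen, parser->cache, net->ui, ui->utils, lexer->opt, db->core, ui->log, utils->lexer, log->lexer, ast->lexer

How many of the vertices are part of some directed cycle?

A vertex is on a directed cycle iff it belongs to a strongly connected component of size ≥ 2 (or has a self-loop).
The vertices on cycles are {ui, log, opt, core, cache, lexer, utils} — 7 in total.

7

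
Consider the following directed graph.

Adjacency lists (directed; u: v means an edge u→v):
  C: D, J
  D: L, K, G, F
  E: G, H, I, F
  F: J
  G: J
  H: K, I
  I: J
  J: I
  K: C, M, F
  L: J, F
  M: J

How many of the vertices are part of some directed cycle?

A vertex is on a directed cycle iff it belongs to a strongly connected component of size ≥ 2 (or has a self-loop).
The vertices on cycles are {C, D, I, J, K} — 5 in total.

5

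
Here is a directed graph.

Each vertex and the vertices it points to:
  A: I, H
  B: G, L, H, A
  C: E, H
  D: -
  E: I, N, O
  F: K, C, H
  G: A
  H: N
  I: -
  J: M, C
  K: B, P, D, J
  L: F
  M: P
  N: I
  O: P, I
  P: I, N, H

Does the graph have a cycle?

Yes

DFS with white/gray/black marking, starting from E:
E gray
  I gray
  I black
  N gray
    N→I: I black — skip
  N black
  O gray
    P gray
      P→I: I black — skip
      P→N: N black — skip
      H gray
        H→N: N black — skip
      H black
    P black
    O→I: I black — skip
  O black
E black
A gray
  A→I: I black — skip
  A→H: H black — skip
A black
B gray
  G gray
    G→A: A black — skip
  G black
  L gray
    F gray
      K gray
        K→B: B is gray → back edge
Back edge found, so a cycle exists: B → L → F → K → B.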